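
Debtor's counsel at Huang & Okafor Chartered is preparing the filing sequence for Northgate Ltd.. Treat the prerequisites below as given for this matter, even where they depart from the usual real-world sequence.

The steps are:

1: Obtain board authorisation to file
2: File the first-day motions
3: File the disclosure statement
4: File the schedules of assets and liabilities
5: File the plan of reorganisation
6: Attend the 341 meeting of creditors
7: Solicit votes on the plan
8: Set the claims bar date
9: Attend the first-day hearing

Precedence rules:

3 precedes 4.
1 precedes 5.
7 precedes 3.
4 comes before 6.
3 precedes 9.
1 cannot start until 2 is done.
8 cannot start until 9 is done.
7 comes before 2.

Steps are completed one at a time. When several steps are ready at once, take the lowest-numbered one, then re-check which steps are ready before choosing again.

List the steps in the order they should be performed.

Only 7 has no prerequisites, so it is first.
Now 2 and 3 have their prerequisites met. 2 has the earlier label, so 2 next.
Ready: 1 and 3. 1 has the earlier label → 1.
5 now also ready, so the ready set is {3, 5}; 3 has the earlier label → 3.
4 and 9 now also ready, so the ready set is {4, 5, 9}; 4 has the earlier label → 4.
6 now also ready, so the ready set is {5, 6, 9}; 5 has the earlier label → 5.
Ready: 6 and 9. 6 has the earlier label → 6.
That leaves 9 as the only ready step → 9.
8 is the only step now ready → 8.

7 → 2 → 1 → 3 → 4 → 5 → 6 → 9 → 8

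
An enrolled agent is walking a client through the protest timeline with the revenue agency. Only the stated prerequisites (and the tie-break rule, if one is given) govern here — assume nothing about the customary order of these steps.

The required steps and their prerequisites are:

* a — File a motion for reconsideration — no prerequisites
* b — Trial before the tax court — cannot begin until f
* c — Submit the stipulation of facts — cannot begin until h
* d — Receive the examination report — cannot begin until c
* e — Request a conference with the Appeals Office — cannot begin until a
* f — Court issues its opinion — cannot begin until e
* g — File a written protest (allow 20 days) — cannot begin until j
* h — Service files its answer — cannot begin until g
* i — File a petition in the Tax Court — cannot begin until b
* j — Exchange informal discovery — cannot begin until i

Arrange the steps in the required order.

a, e, f, b, i, j, g, h, c, d

Only a has no prerequisites, so it is first.
e is the only step now ready → e.
f needed e, now all done → f.
Next only b has its prerequisites met → b.
i needed b, now all done → i.
j is the only step now ready → j.
That leaves g as the only ready step → g.
That leaves h as the only ready step → h.
c needed h, now all done → c.
d is the only step now ready → d.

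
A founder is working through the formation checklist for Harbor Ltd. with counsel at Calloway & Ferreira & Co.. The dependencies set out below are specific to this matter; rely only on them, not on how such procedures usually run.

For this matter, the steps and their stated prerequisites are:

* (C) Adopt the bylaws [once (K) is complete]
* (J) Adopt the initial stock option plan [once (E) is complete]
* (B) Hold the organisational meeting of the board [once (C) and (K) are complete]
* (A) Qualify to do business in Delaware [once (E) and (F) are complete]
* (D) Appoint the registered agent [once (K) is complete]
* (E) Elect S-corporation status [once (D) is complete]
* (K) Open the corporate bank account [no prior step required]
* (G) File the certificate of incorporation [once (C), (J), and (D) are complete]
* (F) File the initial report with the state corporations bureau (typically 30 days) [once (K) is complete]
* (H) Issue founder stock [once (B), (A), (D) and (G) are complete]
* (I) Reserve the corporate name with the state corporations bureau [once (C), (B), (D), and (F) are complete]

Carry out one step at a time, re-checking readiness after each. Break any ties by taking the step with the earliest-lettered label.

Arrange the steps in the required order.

(K), (C), (B), (D), (E), (F), (A), (I), (J), (G), (H)

Only (K) has no prerequisites, so it is first.
Ready: (C), (D) and (F). (C) has the earlier label → (C).
(B) now also ready, so the ready set is {(B), (D), (F)}; (B) has the earlier label → (B).
Now (D) and (F) have their prerequisites met. (D) has the earlier label, so (D) next.
Now (E) and (F) have their prerequisites met. (E) has the earlier label, so (E) next.
(J) now also ready, so the ready set is {(F), (J)}; (F) has the earlier label → (F).
(A) and (I) now also ready, so the ready set is {(A), (I), (J)}; (A) has the earlier label → (A).
Ready: (I) and (J). (I) has the earlier label → (I).
(J) is the only step now ready → (J).
(G) is the only step now ready → (G).
Next only (H) has its prerequisites met → (H).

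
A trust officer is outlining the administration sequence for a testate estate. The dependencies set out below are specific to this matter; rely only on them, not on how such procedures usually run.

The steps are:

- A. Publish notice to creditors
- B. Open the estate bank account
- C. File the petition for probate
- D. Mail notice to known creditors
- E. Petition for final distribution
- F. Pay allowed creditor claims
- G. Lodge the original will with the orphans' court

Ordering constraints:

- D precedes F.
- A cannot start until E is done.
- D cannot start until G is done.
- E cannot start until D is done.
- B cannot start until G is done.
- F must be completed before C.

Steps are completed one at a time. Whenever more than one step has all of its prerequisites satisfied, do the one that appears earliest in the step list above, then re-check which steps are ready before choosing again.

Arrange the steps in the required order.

G has no prerequisites → G first.
Now B and D have their prerequisites met. B is listed earlier, so B next.
D needed G, now all done → D.
Ready: E and F. E is listed earlier → E.
A now also ready, so the ready set is {A, F}; A is listed earlier → A.
F is the only step now ready → F.
C is the only step now ready → C.

G, B, D, E, A, F, C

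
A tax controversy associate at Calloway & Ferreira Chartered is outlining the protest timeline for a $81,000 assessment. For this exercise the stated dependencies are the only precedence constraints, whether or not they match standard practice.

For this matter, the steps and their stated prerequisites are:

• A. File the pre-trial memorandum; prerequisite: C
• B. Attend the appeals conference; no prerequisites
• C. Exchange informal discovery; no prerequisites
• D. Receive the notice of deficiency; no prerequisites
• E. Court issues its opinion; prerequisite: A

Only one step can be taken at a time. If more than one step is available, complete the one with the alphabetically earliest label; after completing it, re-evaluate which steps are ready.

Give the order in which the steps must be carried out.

B → C → A → D → E

B, C and D have no prerequisites; B has the earlier label, so B is first.
Ready: C and D. C has the earlier label → C.
A and D are both available; A has the earlier label → A.
E now also ready, so the ready set is {D, E}; D has the earlier label → D.
E is the only step now ready → E.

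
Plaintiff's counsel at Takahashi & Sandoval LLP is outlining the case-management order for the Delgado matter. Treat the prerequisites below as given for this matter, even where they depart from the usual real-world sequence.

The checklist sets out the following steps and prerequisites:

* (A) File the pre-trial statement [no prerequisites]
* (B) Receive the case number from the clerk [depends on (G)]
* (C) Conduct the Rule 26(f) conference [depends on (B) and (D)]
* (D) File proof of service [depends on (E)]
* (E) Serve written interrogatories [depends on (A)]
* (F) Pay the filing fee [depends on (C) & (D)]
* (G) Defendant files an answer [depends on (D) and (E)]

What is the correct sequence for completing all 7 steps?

(A) has no prerequisites → (A) first.
Next only (E) has its prerequisites met → (E).
(D) needed (E), now all done → (D).
Next only (G) has its prerequisites met → (G).
(B) is the only step now ready → (B).
(C) needed (B) and (D), now all done → (C).
Next only (F) has its prerequisites met → (F).

(A), (E), (D), (G), (B), (C), (F)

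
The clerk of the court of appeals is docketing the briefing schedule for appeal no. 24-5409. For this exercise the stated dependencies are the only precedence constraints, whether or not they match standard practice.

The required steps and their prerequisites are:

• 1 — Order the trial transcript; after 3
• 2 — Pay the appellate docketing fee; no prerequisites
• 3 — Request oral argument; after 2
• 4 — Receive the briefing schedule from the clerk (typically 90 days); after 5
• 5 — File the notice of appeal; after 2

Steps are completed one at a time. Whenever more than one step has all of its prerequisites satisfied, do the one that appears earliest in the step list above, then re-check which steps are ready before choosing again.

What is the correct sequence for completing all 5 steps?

2 → 3 → 1 → 5 → 4

2 is the only step with nothing outstanding, so it goes first.
Now 3 and 5 have their prerequisites met. 3 is listed earlier, so 3 next.
1 and 5 are both available; 1 is listed earlier → 1.
That leaves 5 as the only ready step → 5.
4 needed 5, now all done → 4.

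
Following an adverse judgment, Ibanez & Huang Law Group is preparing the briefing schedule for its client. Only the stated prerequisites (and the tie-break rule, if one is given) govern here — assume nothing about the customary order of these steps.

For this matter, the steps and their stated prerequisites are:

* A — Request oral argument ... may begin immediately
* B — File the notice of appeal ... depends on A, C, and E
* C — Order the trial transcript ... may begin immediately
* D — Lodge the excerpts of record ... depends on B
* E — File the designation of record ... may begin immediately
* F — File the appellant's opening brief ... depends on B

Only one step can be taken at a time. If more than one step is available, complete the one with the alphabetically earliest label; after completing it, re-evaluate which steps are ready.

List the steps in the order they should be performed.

A C E B D F

Nothing is required for A, C and E. A has the earlier label → A first.
Now C and E have their prerequisites met. C has the earlier label, so C next.
E is the only step now ready → E.
B needed A, C and E, now all done → B.
D and F are both available; D has the earlier label → D.
F needed B, now all done → F.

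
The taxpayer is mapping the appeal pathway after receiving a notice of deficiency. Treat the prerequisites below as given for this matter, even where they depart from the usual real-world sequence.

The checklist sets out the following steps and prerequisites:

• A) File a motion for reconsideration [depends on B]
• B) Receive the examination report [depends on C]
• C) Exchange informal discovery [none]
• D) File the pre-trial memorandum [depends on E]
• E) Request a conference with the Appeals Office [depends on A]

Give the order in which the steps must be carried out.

C, B, A, E, D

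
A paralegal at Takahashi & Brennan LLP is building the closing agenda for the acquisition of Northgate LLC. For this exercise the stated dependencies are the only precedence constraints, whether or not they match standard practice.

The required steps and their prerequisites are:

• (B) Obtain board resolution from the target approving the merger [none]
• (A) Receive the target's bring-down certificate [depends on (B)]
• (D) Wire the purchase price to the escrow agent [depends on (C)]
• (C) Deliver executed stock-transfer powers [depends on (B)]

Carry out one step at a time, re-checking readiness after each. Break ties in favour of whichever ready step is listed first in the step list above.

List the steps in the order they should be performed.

(B) → (A) → (C) → (D)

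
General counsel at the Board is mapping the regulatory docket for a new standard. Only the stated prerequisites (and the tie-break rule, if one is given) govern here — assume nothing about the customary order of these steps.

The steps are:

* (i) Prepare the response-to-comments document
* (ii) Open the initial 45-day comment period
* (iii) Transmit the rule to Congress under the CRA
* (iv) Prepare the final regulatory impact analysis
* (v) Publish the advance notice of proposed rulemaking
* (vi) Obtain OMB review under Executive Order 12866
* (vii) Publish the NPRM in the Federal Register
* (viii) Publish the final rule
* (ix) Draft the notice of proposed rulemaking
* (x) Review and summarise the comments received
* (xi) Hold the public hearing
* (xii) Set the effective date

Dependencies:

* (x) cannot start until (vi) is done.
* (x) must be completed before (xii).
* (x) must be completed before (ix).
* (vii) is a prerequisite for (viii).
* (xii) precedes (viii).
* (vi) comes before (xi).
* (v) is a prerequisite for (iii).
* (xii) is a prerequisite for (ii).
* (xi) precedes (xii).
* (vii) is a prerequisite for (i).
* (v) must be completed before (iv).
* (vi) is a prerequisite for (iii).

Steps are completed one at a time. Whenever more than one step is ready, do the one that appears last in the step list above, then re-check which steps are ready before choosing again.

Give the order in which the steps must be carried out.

(vii) (vi) (xi) (x) (xii) (ix) (viii) (v) (iv) (iii) (ii) (i)

(vii), (vi) and (v) have no prerequisites; (vii) is listed later, so (vii) is first.
(vi), (v) and (i) are all available; (vi) is listed later → (vi).
Now (xi), (x), (v) and (i) have their prerequisites met. (xi) is listed later, so (xi) next.
Now (x), (v) and (i) have their prerequisites met. (x) is listed later, so (x) next.
(xii) and (ix) now also ready, so the ready set is {(xii), (ix), (v), (i)}; (xii) is listed later → (xii).
Now (ix), (viii), (v), (ii) and (i) have their prerequisites met. (ix) is listed later, so (ix) next.
Ready: (viii), (v), (ii) and (i). (viii) is listed later → (viii).
(v), (ii) and (i) are all available; (v) is listed later → (v).
Now (iv), (iii), (ii) and (i) have their prerequisites met. (iv) is listed later, so (iv) next.
(iii), (ii) and (i) are all available; (iii) is listed later → (iii).
Ready: (ii) and (i). (ii) is listed later → (ii).
(i) needed (vii), now all done → (i).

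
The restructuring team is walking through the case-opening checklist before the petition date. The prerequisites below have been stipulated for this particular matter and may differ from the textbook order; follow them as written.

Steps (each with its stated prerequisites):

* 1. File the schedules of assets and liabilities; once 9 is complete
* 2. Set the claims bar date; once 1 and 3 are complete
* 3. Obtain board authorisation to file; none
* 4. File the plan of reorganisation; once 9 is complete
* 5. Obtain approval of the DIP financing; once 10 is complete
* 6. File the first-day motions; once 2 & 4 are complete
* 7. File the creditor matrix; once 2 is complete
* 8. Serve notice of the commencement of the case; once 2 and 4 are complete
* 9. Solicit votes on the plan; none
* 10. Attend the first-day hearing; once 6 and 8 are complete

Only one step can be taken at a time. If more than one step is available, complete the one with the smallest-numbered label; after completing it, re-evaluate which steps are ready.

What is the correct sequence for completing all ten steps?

3 and 9 have no prerequisites; 3 has the earlier label, so 3 is first.
Next only 9 has its prerequisites met → 9.
Ready: 1 and 4. 1 has the earlier label → 1.
2 now also ready, so the ready set is {2, 4}; 2 has the earlier label → 2.
7 now also ready, so the ready set is {4, 7}; 4 has the earlier label → 4.
6 and 8 now also ready, so the ready set is {6, 7, 8}; 6 has the earlier label → 6.
7 and 8 are both available; 7 has the earlier label → 7.
8 needed 2 and 4, now all done → 8.
That leaves 10 as the only ready step → 10.
5 needed 10, now all done → 5.

3 → 9 → 1 → 2 → 4 → 6 → 7 → 8 → 10 → 5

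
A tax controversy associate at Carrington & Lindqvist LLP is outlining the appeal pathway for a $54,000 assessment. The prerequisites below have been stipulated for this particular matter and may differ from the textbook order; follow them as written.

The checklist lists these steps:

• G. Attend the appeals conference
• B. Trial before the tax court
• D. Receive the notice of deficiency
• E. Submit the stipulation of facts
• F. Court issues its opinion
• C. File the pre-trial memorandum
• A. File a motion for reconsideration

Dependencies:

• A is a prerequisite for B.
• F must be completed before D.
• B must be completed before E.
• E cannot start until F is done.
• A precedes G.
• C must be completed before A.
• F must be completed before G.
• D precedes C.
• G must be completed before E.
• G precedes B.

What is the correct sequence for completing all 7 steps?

F is the only step with nothing outstanding, so it goes first.
Next only D has its prerequisites met → D.
That leaves C as the only ready step → C.
Next only A has its prerequisites met → A.
G needed F and A, now all done → G.
Next only B has its prerequisites met → B.
That leaves E as the only ready step → E.

F, D, C, A, G, B, E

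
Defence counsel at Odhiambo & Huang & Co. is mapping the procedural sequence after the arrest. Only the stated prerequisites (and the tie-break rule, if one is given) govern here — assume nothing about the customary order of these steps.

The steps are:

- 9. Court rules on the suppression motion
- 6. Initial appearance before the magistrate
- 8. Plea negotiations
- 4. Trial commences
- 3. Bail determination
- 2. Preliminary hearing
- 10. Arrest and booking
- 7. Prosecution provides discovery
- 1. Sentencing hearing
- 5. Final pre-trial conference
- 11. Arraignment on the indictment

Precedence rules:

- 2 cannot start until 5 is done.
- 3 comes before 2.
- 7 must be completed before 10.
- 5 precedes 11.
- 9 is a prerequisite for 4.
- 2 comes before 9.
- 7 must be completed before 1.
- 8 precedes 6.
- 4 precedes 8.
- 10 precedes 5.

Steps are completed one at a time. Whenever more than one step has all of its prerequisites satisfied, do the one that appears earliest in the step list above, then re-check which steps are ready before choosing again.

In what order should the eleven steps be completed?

Nothing is required for 3 and 7. 3 is listed earlier → 3 first.
That leaves 7 as the only ready step → 7.
Now 10 and 1 have their prerequisites met. 10 is listed earlier, so 10 next.
1 and 5 are both available; 1 is listed earlier → 1.
That leaves 5 as the only ready step → 5.
2 and 11 are both available; 2 is listed earlier → 2.
9 now also ready, so the ready set is {9, 11}; 9 is listed earlier → 9.
4 and 11 are both available; 4 is listed earlier → 4.
8 and 11 are both available; 8 is listed earlier → 8.
Now 6 and 11 have their prerequisites met. 6 is listed earlier, so 6 next.
That leaves 11 as the only ready step → 11.

3, 7, 10, 1, 5, 2, 9, 4, 8, 6, 11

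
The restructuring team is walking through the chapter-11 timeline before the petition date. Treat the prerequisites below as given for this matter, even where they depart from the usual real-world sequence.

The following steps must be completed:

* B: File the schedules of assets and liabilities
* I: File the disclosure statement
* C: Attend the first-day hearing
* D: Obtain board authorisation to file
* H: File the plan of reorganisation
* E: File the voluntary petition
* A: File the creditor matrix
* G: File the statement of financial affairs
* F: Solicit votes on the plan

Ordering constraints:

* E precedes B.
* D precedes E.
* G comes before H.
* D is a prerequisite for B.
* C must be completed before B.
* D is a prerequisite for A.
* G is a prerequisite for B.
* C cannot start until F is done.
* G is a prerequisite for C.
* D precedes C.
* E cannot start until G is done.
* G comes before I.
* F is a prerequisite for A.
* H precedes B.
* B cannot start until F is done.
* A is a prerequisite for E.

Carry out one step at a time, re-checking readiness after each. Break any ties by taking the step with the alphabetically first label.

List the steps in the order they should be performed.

D → F → A → G → C → E → H → B → I

Nothing is required for D, F and G. D has the earlier label → D first.
F and G are both available; F has the earlier label → F.
Ready: A and G. A has the earlier label → A.
Next only G has its prerequisites met → G.
Now C, E, H and I have their prerequisites met. C has the earlier label, so C next.
Now E, H and I have their prerequisites met. E has the earlier label, so E next.
Ready: H and I. H has the earlier label → H.
B and I are both available; B has the earlier label → B.
I is the only step now ready → I.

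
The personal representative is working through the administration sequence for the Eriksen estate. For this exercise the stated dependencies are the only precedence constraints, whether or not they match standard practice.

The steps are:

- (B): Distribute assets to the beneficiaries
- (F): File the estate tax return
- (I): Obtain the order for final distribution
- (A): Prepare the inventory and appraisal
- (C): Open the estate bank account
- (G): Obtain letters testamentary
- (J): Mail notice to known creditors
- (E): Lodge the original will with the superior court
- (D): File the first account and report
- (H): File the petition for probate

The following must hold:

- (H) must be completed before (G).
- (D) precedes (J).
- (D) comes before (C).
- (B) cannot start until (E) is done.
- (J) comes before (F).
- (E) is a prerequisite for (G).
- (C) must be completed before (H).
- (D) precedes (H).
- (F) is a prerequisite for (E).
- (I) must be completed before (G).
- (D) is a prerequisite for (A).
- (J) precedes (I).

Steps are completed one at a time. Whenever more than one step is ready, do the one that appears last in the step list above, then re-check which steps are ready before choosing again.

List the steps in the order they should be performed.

(D) → (J) → (C) → (H) → (A) → (I) → (F) → (E) → (G) → (B)

(D) is the only step with nothing outstanding, so it goes first.
Ready: (J), (C) and (A). (J) is listed later → (J).
Now (C), (A), (I) and (F) have their prerequisites met. (C) is listed later, so (C) next.
Now (H), (A), (I) and (F) have their prerequisites met. (H) is listed later, so (H) next.
Ready: (A), (I) and (F). (A) is listed later → (A).
Now (I) and (F) have their prerequisites met. (I) is listed later, so (I) next.
That leaves (F) as the only ready step → (F).
That leaves (E) as the only ready step → (E).
(G) and (B) are both available; (G) is listed later → (G).
(B) needed (E), now all done → (B).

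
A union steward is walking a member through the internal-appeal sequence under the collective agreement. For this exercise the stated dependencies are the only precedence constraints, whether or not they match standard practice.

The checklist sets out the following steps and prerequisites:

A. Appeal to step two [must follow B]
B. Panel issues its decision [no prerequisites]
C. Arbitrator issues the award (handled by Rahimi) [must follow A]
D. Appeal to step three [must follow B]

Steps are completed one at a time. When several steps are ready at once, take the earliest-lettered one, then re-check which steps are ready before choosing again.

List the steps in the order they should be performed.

B, A, C, D

B is the only step with nothing outstanding, so it goes first.
Now A and D have their prerequisites met. A has the earlier label, so A next.
C now also ready, so the ready set is {C, D}; C has the earlier label → C.
D is the only step now ready → D.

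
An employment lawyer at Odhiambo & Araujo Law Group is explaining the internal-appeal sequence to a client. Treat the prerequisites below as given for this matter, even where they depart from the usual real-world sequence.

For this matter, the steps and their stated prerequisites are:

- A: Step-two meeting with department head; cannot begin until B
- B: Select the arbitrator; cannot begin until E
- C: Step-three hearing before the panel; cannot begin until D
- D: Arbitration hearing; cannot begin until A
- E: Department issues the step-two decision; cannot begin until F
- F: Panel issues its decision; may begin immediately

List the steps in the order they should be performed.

Only F has no prerequisites, so it is first.
E needed F, now all done → E.
B is the only step now ready → B.
A is the only step now ready → A.
Next only D has its prerequisites met → D.
C is the only step now ready → C.

F, E, B, A, D, C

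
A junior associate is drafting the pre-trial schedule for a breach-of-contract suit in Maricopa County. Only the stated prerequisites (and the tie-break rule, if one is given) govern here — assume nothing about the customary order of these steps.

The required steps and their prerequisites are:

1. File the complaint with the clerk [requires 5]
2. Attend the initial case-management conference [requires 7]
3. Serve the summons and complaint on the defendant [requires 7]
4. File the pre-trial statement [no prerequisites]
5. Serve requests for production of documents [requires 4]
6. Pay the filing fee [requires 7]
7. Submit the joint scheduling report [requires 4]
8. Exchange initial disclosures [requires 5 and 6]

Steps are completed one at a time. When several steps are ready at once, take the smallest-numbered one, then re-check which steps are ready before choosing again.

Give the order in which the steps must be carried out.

4 5 1 7 2 3 6 8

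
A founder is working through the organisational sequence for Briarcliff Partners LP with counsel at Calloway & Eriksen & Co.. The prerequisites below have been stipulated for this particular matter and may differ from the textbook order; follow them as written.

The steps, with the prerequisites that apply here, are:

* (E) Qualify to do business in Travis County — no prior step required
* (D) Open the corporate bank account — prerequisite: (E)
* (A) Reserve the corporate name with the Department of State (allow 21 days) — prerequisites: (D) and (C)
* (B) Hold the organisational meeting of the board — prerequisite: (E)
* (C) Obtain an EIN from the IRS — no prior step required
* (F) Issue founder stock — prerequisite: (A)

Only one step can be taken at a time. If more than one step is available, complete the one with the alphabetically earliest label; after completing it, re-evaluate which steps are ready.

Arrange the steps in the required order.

(C) and (E) have no prerequisites; (C) has the earlier label, so (C) is first.
Next only (E) has its prerequisites met → (E).
(B) and (D) are both available; (B) has the earlier label → (B).
Next only (D) has its prerequisites met → (D).
That leaves (A) as the only ready step → (A).
Next only (F) has its prerequisites met → (F).

(C) (E) (B) (D) (A) (F)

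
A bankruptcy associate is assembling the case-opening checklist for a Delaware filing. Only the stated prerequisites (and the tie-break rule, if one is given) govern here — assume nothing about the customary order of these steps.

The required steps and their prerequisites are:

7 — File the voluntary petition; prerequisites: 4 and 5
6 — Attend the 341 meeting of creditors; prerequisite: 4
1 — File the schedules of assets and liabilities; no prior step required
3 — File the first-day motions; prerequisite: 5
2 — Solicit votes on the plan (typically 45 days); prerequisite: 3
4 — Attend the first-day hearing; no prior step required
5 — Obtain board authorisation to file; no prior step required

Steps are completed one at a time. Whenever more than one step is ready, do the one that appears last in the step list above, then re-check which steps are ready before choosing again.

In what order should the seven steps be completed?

5 → 4 → 3 → 2 → 1 → 6 → 7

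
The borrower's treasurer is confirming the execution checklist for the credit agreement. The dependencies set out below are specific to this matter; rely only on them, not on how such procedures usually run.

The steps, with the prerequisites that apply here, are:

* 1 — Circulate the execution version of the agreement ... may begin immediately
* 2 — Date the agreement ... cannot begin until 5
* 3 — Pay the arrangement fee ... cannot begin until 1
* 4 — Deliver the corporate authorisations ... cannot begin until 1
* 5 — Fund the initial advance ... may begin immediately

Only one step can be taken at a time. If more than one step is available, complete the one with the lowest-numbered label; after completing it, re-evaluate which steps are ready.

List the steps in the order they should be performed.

1, 3, 4, 5, 2

1 and 5 have no prerequisites; 1 has the earlier label, so 1 is first.
Now 3, 4 and 5 have their prerequisites met. 3 has the earlier label, so 3 next.
Now 4 and 5 have their prerequisites met. 4 has the earlier label, so 4 next.
That leaves 5 as the only ready step → 5.
That leaves 2 as the only ready step → 2.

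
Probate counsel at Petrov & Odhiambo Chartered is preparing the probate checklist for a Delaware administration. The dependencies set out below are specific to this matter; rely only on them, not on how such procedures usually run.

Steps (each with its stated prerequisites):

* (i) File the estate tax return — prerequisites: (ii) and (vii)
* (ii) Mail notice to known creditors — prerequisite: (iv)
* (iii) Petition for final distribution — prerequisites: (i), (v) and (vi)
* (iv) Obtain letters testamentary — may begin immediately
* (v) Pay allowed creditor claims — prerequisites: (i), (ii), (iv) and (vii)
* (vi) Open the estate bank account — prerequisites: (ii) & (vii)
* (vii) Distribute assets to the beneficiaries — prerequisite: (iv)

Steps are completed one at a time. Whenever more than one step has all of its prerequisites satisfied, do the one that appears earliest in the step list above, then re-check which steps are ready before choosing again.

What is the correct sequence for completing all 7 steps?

(iv) has no prerequisites → (iv) first.
Now (ii) and (vii) have their prerequisites met. (ii) is listed earlier, so (ii) next.
(vii) needed (iv), now all done → (vii).
(i) and (vi) are both available; (i) is listed earlier → (i).
Now (v) and (vi) have their prerequisites met. (v) is listed earlier, so (v) next.
Next only (vi) has its prerequisites met → (vi).
(iii) needed (i), (v) and (vi), now all done → (iii).

(iv) (ii) (vii) (i) (v) (vi) (iii)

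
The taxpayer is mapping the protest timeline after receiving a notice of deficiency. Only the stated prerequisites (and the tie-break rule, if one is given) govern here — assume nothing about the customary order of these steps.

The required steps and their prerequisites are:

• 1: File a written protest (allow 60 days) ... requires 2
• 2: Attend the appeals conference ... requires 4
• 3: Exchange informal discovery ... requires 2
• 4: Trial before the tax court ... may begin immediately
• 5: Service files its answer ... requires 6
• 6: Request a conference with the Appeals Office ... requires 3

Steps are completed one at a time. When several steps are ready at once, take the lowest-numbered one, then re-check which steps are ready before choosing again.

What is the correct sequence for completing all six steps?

4 → 2 → 1 → 3 → 6 → 5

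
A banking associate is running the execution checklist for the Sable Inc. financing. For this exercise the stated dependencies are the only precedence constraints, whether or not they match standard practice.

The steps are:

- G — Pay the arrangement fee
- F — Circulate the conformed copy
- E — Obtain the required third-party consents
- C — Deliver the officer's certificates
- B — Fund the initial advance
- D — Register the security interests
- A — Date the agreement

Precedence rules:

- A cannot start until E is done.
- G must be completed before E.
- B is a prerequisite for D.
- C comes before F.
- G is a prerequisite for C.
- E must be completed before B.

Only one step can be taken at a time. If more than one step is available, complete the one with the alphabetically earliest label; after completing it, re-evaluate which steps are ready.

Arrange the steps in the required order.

G → C → E → A → B → D → F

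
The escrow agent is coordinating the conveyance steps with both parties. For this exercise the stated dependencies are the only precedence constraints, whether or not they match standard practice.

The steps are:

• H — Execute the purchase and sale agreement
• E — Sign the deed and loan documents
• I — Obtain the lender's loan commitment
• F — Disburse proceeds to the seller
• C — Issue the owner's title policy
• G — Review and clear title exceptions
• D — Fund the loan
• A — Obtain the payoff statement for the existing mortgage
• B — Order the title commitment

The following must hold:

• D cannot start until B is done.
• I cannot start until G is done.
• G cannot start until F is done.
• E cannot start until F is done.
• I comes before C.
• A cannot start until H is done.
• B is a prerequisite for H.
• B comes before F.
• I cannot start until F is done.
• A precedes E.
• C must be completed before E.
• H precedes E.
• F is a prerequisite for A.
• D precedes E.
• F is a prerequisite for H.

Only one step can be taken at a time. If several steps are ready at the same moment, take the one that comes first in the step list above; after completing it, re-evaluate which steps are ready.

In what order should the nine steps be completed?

B F H G I C D A E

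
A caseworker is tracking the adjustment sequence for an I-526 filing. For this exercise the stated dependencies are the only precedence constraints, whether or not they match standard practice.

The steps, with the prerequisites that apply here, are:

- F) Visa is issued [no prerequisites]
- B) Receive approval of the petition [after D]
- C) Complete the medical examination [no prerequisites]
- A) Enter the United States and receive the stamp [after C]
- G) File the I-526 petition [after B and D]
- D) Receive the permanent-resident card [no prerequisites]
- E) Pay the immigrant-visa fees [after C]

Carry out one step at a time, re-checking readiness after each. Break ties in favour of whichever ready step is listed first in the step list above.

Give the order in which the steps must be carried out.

F, C and D have no prerequisites; F is listed earlier, so F is first.
Ready: C and D. C is listed earlier → C.
A, D and E are all available; A is listed earlier → A.
D and E are both available; D is listed earlier → D.
B now also ready, so the ready set is {B, E}; B is listed earlier → B.
G and E are both available; G is listed earlier → G.
Next only E has its prerequisites met → E.

F, C, A, D, B, G, E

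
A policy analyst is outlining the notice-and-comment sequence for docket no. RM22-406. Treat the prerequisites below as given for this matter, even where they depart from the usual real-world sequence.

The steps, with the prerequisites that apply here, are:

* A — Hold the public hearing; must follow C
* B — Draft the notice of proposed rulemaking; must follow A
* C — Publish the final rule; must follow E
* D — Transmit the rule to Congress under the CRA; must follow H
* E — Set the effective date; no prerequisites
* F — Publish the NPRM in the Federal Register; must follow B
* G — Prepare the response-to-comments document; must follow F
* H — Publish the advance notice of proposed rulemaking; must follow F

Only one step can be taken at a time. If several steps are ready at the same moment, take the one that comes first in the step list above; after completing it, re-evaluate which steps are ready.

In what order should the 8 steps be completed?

E has no prerequisites → E first.
C needed E, now all done → C.
A is the only step now ready → A.
B needed A, now all done → B.
F needed B, now all done → F.
Ready: G and H. G is listed earlier → G.
H is the only step now ready → H.
D needed H, now all done → D.

E C A B F G H D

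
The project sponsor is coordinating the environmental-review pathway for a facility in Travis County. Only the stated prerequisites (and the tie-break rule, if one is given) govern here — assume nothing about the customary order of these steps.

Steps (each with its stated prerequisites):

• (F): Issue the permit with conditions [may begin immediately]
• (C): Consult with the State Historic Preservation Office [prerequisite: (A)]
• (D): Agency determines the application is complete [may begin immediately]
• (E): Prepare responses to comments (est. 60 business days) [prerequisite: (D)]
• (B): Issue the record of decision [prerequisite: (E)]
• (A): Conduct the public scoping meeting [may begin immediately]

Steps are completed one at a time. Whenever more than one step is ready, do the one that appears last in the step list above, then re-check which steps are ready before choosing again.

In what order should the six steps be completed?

Nothing is required for (A), (D) and (F). (A) is listed later → (A) first.
(C) now also ready, so the ready set is {(D), (C), (F)}; (D) is listed later → (D).
(E), (C) and (F) are all available; (E) is listed later → (E).
Ready: (B), (C) and (F). (B) is listed later → (B).
Ready: (C) and (F). (C) is listed later → (C).
Next only (F) has its prerequisites met → (F).

(A), (D), (E), (B), (C), (F)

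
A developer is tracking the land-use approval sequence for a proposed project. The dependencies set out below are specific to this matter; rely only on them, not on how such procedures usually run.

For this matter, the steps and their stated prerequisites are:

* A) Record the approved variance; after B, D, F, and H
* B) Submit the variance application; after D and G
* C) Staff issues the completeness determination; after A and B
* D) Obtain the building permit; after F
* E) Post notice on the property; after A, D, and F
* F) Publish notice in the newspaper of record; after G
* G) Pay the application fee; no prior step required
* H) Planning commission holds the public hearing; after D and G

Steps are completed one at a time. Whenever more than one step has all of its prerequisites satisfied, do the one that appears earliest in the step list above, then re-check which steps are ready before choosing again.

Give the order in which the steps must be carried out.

G is the only step with nothing outstanding, so it goes first.
Next only F has its prerequisites met → F.
D needed F, now all done → D.
Ready: B and H. B is listed earlier → B.
H needed D and G, now all done → H.
That leaves A as the only ready step → A.
Now C and E have their prerequisites met. C is listed earlier, so C next.
Next only E has its prerequisites met → E.

G, F, D, B, H, A, C, E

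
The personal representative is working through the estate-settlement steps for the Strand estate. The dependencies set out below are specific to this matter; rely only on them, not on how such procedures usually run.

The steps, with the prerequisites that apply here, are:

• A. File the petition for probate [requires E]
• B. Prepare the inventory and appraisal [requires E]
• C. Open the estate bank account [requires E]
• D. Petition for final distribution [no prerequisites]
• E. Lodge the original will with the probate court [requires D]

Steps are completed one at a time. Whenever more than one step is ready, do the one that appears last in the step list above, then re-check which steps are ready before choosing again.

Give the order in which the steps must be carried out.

D, E, C, B, A

D is the only step with nothing outstanding, so it goes first.
E needed D, now all done → E.
C, B and A are all available; C is listed later → C.
B and A are both available; B is listed later → B.
Next only A has its prerequisites met → A.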